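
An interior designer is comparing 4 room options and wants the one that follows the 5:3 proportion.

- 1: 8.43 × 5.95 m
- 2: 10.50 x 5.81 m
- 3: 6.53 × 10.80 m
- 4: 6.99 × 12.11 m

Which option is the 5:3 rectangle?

Ratios (long/short): 1 ≈ 1.417; 2 ≈ 1.807; 3 ≈ 1.654; 4 ≈ 1.732.
5:3 ≈ 1.667; option 3 is nearest (Δ 0.013).

3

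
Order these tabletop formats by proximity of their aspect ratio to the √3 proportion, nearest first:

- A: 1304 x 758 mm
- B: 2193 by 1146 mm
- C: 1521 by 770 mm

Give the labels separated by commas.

Ratios: A = 1304 / 758 ≈ 1.720; B = 2193 / 1146 ≈ 1.914; C = 1521 / 770 ≈ 1.975.
|Δ from 1.732|: A 0.012; B 0.182; C 0.243.

A, B, C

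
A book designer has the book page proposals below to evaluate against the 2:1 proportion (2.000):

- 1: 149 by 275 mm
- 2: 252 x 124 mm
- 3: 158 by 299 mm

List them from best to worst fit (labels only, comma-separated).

2, 3, 1

1: 275/149 ≈ 1.846 → |1.846 − 2.000| = 0.154
2: 252/124 ≈ 2.032 → |2.032 − 2.000| = 0.032
3: 299/158 ≈ 1.892 → |1.892 − 2.000| = 0.108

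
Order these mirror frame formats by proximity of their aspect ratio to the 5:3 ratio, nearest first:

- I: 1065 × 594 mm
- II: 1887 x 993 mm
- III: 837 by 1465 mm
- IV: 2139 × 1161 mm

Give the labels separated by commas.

Ratios: I = 1065 / 594 ≈ 1.793; II = 1887 / 993 ≈ 1.900; III = 1465 / 837 ≈ 1.750; IV = 2139 / 1161 ≈ 1.842.
|Δ from 1.667|: I 0.126; II 0.233; III 0.083; IV 0.175.

III, I, IV, II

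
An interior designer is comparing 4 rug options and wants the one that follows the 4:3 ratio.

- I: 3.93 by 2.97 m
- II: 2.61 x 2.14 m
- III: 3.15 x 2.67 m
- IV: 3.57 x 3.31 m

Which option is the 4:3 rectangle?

Target 4:3 ≈ 1.333.
I: 1.323 (Δ0.010)  II: 1.220 (Δ0.113)  III: 1.180 (Δ0.153)  IV: 1.079 (Δ0.254)

I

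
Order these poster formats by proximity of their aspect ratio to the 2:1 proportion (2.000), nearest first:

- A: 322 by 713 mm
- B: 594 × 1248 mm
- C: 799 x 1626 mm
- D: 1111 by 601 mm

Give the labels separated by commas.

A: 713/322 ≈ 2.214 → |2.214 − 2.000| = 0.214
B: 1248/594 ≈ 2.101 → |2.101 − 2.000| = 0.101
C: 1626/799 ≈ 2.035 → |2.035 − 2.000| = 0.035
D: 1111/601 ≈ 1.849 → |1.849 − 2.000| = 0.151

C, B, D, A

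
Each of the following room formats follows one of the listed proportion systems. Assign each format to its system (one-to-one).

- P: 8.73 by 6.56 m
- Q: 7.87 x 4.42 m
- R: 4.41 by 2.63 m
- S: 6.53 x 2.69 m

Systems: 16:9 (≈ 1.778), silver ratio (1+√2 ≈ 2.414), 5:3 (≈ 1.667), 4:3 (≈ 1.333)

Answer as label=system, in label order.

P=4:3, Q=16:9, R=5:3, S=silver ratio

P = 8.73/6.56 ≈ 1.331 → 4:3 (1.333)
Q = 7.87/4.42 ≈ 1.781 → 16:9 (1.778)
R = 4.41/2.63 ≈ 1.677 → 5:3 (1.667)
S = 6.53/2.69 ≈ 2.428 → silver ratio (2.414)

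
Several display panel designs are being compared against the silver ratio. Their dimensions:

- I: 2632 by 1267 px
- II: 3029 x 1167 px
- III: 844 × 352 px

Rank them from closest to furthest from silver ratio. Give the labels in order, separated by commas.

III, II, I

I: 2632/1267 ≈ 2.077 → |2.077 − 2.414| = 0.337
II: 3029/1167 ≈ 2.596 → |2.596 − 2.414| = 0.182
III: 844/352 ≈ 2.398 → |2.398 − 2.414| = 0.016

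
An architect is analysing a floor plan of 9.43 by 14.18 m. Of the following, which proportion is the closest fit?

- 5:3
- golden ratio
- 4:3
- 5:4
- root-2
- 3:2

Ratio = 14.18 / 9.43 ≈ 1.504.
Distances: 5:3 1.667 (Δ 0.163); golden ratio 1.618 (Δ 0.114); 4:3 1.333 (Δ 0.171); 5:4 1.250 (Δ 0.254); root-2 1.414 (Δ 0.090); 3:2 1.500 (Δ 0.004).

3:2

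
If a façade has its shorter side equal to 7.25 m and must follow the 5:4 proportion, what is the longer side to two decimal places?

5:4 = 1.25000.
Longer side = 7.25 × 1.25000 ≈ 9.0625 → 9.06 m.

9.06 m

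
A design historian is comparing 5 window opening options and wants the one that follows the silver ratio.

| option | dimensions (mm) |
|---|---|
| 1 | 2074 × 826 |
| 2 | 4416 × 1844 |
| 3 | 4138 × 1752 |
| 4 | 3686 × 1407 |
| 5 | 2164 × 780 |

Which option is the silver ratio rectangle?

Ratios (long/short): 1 ≈ 2.511; 2 ≈ 2.395; 3 ≈ 2.362; 4 ≈ 2.620; 5 ≈ 2.774.
silver ratio ≈ 2.414; option 2 is nearest (Δ 0.019).

2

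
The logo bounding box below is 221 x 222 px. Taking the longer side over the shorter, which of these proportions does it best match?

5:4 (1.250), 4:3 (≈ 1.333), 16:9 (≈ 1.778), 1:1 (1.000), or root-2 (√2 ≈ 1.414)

1:1

222/221 ≈ 1.005. Nearest candidates are 1:1 (1.000, off by 0.005) and 5:4 (1.250, off by 0.245).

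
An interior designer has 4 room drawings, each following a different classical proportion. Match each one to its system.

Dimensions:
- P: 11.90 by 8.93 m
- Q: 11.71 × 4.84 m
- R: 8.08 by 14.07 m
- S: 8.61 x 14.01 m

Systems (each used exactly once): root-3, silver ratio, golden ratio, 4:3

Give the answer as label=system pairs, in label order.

Ratios: P ≈ 1.333; Q ≈ 2.419; R ≈ 1.741; S ≈ 1.627.
Targets: root-3 ≈ 1.732; silver ratio ≈ 2.414; golden ratio ≈ 1.618; 4:3 ≈ 1.333.

P=4:3, Q=silver ratio, R=root-3, S=golden ratio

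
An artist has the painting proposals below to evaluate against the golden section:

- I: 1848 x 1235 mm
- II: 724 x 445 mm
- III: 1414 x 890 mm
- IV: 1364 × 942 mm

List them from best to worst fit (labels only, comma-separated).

Ratios: I = 1848 / 1235 ≈ 1.496; II = 724 / 445 ≈ 1.627; III = 1414 / 890 ≈ 1.589; IV = 1364 / 942 ≈ 1.448.
|Δ from 1.618|: I 0.122; II 0.009; III 0.029; IV 0.170.

II, III, I, IV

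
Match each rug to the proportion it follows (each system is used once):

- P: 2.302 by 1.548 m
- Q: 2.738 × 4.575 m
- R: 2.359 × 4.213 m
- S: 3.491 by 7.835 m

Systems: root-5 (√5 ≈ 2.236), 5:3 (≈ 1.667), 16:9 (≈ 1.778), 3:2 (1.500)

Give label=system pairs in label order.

P = 2.302/1.548 ≈ 1.487 → 3:2 (1.500)
Q = 4.575/2.738 ≈ 1.671 → 5:3 (1.667)
R = 4.213/2.359 ≈ 1.786 → 16:9 (1.778)
S = 7.835/3.491 ≈ 2.244 → root-5 (2.236)

P=3:2, Q=5:3, R=16:9, S=root-5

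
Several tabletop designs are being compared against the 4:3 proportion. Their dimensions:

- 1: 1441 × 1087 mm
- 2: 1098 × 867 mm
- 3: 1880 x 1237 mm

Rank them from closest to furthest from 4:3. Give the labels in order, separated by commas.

1: 1441/1087 ≈ 1.326 → |1.326 − 1.333| = 0.007
2: 1098/867 ≈ 1.266 → |1.266 − 1.333| = 0.067
3: 1880/1237 ≈ 1.520 → |1.520 − 1.333| = 0.187

1, 2, 3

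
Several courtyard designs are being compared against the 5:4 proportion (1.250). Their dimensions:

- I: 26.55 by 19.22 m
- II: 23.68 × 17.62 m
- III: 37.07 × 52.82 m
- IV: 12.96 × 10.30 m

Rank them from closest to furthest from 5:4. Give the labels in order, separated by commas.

IV, II, I, III

Ratios: I = 26.55 / 19.22 ≈ 1.381; II = 23.68 / 17.62 ≈ 1.344; III = 52.82 / 37.07 ≈ 1.425; IV = 12.96 / 10.30 ≈ 1.258.
|Δ from 1.250|: I 0.131; II 0.094; III 0.175; IV 0.008.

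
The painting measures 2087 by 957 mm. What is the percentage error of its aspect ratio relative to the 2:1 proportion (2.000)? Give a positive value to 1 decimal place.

9.0%

Ratio = 2087 / 957 ≈ 2.1808.
Ideal 2:1 = 2.0000. |2.1808 − 2.0000| / 2.0000 ≈ 9.04% → 9.0%.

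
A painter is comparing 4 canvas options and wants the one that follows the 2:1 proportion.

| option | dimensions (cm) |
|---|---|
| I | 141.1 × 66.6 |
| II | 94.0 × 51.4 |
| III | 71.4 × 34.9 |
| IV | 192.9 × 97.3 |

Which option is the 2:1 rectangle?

Ratios (long/short): I ≈ 2.119; II ≈ 1.829; III ≈ 2.046; IV ≈ 1.983.
2:1 ≈ 2.000; option IV is nearest (Δ 0.017).

IV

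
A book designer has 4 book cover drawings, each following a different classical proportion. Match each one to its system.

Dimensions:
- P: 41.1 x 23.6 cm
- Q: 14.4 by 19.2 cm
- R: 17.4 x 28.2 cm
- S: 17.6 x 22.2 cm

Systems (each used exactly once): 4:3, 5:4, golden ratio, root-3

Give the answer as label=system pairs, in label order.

Ratios: P ≈ 1.742; Q ≈ 1.333; R ≈ 1.621; S ≈ 1.261.
Targets: 4:3 ≈ 1.333; 5:4 ≈ 1.250; golden ratio ≈ 1.618; root-3 ≈ 1.732.

P=root-3, Q=4:3, R=golden ratio, S=5:4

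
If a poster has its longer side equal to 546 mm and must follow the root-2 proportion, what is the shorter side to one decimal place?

root-2 ≈ 1.41421.
Shorter side = 546 ÷ 1.41421 ≈ 386.081 → 386.1 mm.

386.1 mm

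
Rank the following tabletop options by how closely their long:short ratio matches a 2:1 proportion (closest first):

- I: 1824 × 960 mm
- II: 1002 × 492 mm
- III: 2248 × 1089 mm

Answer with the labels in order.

I: 1824/960 ≈ 1.900 → |1.900 − 2.000| = 0.100
II: 1002/492 ≈ 2.037 → |2.037 − 2.000| = 0.037
III: 2248/1089 ≈ 2.064 → |2.064 − 2.000| = 0.064

II, III, I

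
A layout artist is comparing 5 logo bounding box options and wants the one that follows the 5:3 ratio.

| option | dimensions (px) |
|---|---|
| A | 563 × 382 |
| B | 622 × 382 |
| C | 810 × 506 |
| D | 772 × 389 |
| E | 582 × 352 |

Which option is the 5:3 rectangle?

E

Target 5:3 ≈ 1.667.
A: 1.474 (Δ0.193)  B: 1.628 (Δ0.039)  C: 1.601 (Δ0.066)  D: 1.985 (Δ0.318)  E: 1.653 (Δ0.014)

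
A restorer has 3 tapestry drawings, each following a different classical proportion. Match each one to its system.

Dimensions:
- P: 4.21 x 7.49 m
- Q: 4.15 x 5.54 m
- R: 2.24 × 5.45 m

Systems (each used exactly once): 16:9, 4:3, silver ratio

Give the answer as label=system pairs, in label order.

P = 7.49/4.21 ≈ 1.779 → 16:9 (1.778)
Q = 5.54/4.15 ≈ 1.335 → 4:3 (1.333)
R = 5.45/2.24 ≈ 2.433 → silver ratio (2.414)

P=16:9, Q=4:3, R=silver ratio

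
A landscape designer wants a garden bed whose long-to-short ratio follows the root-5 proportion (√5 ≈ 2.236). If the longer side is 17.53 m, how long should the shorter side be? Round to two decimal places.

root-5 ≈ 2.23607.
Shorter side = 17.53 ÷ 2.23607 ≈ 7.8396 → 7.84 m.

7.84 m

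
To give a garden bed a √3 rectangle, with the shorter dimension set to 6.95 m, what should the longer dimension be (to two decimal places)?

root-3 ≈ 1.73205.
Longer side = 6.95 × 1.73205 ≈ 12.0377 → 12.04 m.

12.04 m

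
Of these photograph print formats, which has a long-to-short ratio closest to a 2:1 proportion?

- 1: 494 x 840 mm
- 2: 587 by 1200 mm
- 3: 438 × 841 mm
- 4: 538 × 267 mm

4

Target 2:1 ≈ 2.000.
1: 1.700 (Δ0.300)  2: 2.044 (Δ0.044)  3: 1.920 (Δ0.080)  4: 2.015 (Δ0.015)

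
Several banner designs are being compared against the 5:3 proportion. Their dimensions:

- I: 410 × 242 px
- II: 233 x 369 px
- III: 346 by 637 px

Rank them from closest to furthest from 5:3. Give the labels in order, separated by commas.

Ratios: I = 410 / 242 ≈ 1.694; II = 369 / 233 ≈ 1.584; III = 637 / 346 ≈ 1.841.
|Δ from 1.667|: I 0.027; II 0.083; III 0.174.

I, II, III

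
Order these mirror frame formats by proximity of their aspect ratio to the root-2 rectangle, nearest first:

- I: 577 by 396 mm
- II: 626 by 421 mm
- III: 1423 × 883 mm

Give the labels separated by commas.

Ratios: I = 577 / 396 ≈ 1.457; II = 626 / 421 ≈ 1.487; III = 1423 / 883 ≈ 1.612.
|Δ from 1.414|: I 0.043; II 0.073; III 0.198.

I, II, III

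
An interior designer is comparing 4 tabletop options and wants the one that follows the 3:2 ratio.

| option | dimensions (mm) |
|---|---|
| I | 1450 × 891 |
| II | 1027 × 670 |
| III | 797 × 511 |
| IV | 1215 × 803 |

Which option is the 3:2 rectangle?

Ratios (long/short): I ≈ 1.627; II ≈ 1.533; III ≈ 1.560; IV ≈ 1.513.
3:2 ≈ 1.500; option IV is nearest (Δ 0.013).

IV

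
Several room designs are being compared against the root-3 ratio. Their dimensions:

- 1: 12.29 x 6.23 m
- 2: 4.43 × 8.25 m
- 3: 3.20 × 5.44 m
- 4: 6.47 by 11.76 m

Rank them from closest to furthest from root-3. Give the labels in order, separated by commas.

3, 4, 2, 1

Ratios: 1 = 12.29 / 6.23 ≈ 1.973; 2 = 8.25 / 4.43 ≈ 1.862; 3 = 5.44 / 3.20 ≈ 1.700; 4 = 11.76 / 6.47 ≈ 1.818.
|Δ from 1.732|: 1 0.241; 2 0.130; 3 0.032; 4 0.086.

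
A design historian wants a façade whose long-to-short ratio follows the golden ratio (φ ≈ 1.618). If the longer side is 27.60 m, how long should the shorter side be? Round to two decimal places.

golden ratio ≈ 1.61803.
Shorter side = 27.60 ÷ 1.61803 ≈ 17.0578 → 17.06 m.

17.06 m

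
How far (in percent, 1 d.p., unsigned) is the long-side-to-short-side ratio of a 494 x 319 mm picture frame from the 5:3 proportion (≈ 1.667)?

Ratio = 494 / 319 ≈ 1.5486.
Ideal 5:3 ≈ 1.6667. |1.5486 − 1.6667| / 1.6667 ≈ 7.09% → 7.1%.

7.1%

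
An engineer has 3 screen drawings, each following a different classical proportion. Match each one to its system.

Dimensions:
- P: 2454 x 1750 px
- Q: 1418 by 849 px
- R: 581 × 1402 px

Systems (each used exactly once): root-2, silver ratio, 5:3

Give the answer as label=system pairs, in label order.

P = 2454/1750 ≈ 1.402 → root-2 (1.414)
Q = 1418/849 ≈ 1.670 → 5:3 (1.667)
R = 1402/581 ≈ 2.413 → silver ratio (2.414)

P=root-2, Q=5:3, R=silver ratio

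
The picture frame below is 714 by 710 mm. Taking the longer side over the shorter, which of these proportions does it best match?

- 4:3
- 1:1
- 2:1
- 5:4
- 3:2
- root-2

714/710 ≈ 1.006. Nearest candidates are 1:1 (1.000, off by 0.006) and 5:4 (1.250, off by 0.244).

1:1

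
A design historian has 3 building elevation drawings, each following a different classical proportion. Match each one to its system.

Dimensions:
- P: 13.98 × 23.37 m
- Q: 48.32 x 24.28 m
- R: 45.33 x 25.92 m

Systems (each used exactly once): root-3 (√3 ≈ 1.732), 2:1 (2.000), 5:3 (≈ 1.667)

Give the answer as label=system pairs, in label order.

P=5:3, Q=2:1, R=root-3

Ratios: P ≈ 1.672; Q ≈ 1.990; R ≈ 1.749.
Targets: root-3 ≈ 1.732; 2:1 ≈ 2.000; 5:3 ≈ 1.667.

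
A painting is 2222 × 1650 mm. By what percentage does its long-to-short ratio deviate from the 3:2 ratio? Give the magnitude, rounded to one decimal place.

10.2%

Ratio = 2222 / 1650 ≈ 1.3467.
Ideal 3:2 = 1.5000. |1.3467 − 1.5000| / 1.5000 ≈ 10.22% → 10.2%.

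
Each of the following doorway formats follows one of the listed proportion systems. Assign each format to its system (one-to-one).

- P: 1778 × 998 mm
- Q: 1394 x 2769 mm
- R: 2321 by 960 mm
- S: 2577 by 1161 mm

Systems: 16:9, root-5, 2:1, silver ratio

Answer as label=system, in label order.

P = 1778/998 ≈ 1.782 → 16:9 (1.778)
Q = 2769/1394 ≈ 1.986 → 2:1 (2.000)
R = 2321/960 ≈ 2.418 → silver ratio (2.414)
S = 2577/1161 ≈ 2.220 → root-5 (2.236)

P=16:9, Q=2:1, R=silver ratio, S=root-5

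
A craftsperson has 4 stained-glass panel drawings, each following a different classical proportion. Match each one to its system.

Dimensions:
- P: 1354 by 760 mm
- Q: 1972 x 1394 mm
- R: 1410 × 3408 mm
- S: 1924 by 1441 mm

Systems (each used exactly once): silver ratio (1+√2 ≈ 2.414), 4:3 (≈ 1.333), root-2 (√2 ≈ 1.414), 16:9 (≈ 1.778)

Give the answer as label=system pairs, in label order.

P = 1354/760 ≈ 1.782 → 16:9 (1.778)
Q = 1972/1394 ≈ 1.415 → root-2 (1.414)
R = 3408/1410 ≈ 2.417 → silver ratio (2.414)
S = 1924/1441 ≈ 1.335 → 4:3 (1.333)

P=16:9, Q=root-2, R=silver ratio, S=4:3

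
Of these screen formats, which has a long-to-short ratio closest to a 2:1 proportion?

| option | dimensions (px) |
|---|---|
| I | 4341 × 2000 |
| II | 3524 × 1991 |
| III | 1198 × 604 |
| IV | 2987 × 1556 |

Target 2:1 ≈ 2.000.
I: 2.171 (Δ0.171)  II: 1.770 (Δ0.230)  III: 1.983 (Δ0.017)  IV: 1.920 (Δ0.080)

III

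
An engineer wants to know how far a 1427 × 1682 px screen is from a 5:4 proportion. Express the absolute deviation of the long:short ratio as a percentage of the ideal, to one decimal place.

5.7%

Ratio = 1682 / 1427 ≈ 1.1787.
Ideal 5:4 = 1.2500. |1.1787 − 1.2500| / 1.2500 ≈ 5.70% → 5.7%.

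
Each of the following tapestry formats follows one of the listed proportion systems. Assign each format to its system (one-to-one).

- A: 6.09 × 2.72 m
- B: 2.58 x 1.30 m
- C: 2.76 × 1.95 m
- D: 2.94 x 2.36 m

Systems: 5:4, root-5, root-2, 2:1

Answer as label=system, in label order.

A=root-5, B=2:1, C=root-2, D=5:4

Ratios: A ≈ 2.239; B ≈ 1.985; C ≈ 1.415; D ≈ 1.246.
Targets: 5:4 ≈ 1.250; root-5 ≈ 2.236; root-2 ≈ 1.414; 2:1 ≈ 2.000.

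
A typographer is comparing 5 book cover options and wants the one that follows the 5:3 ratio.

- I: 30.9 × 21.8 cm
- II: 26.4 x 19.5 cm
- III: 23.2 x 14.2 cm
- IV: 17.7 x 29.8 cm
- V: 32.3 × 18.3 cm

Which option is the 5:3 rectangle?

IV

Ratios (long/short): I ≈ 1.417; II ≈ 1.354; III ≈ 1.634; IV ≈ 1.684; V ≈ 1.765.
5:3 ≈ 1.667; option IV is nearest (Δ 0.017).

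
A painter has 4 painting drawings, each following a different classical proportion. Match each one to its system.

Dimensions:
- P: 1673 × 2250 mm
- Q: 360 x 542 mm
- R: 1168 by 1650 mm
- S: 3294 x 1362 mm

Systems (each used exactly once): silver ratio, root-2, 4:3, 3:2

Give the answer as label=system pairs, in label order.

P=4:3, Q=3:2, R=root-2, S=silver ratio

Ratios: P ≈ 1.345; Q ≈ 1.506; R ≈ 1.413; S ≈ 2.419.
Targets: silver ratio ≈ 2.414; root-2 ≈ 1.414; 4:3 ≈ 1.333; 3:2 ≈ 1.500.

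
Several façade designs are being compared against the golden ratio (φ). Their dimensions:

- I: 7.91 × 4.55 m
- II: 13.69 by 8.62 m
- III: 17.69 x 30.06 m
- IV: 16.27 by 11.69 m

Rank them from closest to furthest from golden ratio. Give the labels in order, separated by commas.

II, III, I, IV

I: 7.91/4.55 ≈ 1.738 → |1.738 − 1.618| = 0.120
II: 13.69/8.62 ≈ 1.588 → |1.588 − 1.618| = 0.030
III: 30.06/17.69 ≈ 1.699 → |1.699 − 1.618| = 0.081
IV: 16.27/11.69 ≈ 1.392 → |1.392 − 1.618| = 0.226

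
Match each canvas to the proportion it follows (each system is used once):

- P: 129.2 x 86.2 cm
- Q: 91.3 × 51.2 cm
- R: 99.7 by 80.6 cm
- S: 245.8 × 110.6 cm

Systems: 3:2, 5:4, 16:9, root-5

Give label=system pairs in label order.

Ratios: P ≈ 1.499; Q ≈ 1.783; R ≈ 1.237; S ≈ 2.222.
Targets: 3:2 ≈ 1.500; 5:4 ≈ 1.250; 16:9 ≈ 1.778; root-5 ≈ 2.236.

P=3:2, Q=16:9, R=5:4, S=root-5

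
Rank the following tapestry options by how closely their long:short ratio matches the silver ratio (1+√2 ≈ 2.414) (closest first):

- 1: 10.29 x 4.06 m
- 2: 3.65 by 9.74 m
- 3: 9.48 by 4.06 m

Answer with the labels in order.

3, 1, 2

Ratios: 1 = 10.29 / 4.06 ≈ 2.534; 2 = 9.74 / 3.65 ≈ 2.668; 3 = 9.48 / 4.06 ≈ 2.335.
|Δ from 2.414|: 1 0.120; 2 0.254; 3 0.079.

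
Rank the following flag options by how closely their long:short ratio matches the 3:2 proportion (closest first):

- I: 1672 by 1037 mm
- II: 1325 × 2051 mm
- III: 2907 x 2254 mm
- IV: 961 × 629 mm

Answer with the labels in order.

Ratios: I = 1672 / 1037 ≈ 1.612; II = 2051 / 1325 ≈ 1.548; III = 2907 / 2254 ≈ 1.290; IV = 961 / 629 ≈ 1.528.
|Δ from 1.500|: I 0.112; II 0.048; III 0.210; IV 0.028.

IV, II, I, III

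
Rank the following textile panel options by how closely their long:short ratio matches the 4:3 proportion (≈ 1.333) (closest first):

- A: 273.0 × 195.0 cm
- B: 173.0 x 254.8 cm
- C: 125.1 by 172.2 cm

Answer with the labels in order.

Ratios: A = 273.0 / 195.0 ≈ 1.400; B = 254.8 / 173.0 ≈ 1.473; C = 172.2 / 125.1 ≈ 1.376.
|Δ from 1.333|: A 0.067; B 0.140; C 0.043.

C, A, B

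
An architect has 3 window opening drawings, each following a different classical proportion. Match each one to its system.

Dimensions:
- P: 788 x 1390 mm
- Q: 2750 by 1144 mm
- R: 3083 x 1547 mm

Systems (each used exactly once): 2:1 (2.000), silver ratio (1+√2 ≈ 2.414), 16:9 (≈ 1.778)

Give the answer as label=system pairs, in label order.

P=16:9, Q=silver ratio, R=2:1

Ratios: P ≈ 1.764; Q ≈ 2.404; R ≈ 1.993.
Targets: 2:1 ≈ 2.000; silver ratio ≈ 2.414; 16:9 ≈ 1.778.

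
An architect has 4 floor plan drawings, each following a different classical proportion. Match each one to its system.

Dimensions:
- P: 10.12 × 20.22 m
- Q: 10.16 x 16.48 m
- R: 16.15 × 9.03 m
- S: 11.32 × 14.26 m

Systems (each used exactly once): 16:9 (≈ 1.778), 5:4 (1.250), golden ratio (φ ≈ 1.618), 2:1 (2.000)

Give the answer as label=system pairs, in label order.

P=2:1, Q=golden ratio, R=16:9, S=5:4

Ratios: P ≈ 1.998; Q ≈ 1.622; R ≈ 1.788; S ≈ 1.260.
Targets: 16:9 ≈ 1.778; 5:4 ≈ 1.250; golden ratio ≈ 1.618; 2:1 ≈ 2.000.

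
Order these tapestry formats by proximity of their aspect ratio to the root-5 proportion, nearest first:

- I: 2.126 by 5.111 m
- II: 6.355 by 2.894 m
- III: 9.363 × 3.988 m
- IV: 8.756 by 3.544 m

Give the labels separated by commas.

Ratios: I = 5.111 / 2.126 ≈ 2.404; II = 6.355 / 2.894 ≈ 2.196; III = 9.363 / 3.988 ≈ 2.348; IV = 8.756 / 3.544 ≈ 2.471.
|Δ from 2.236|: I 0.168; II 0.040; III 0.112; IV 0.235.

II, III, I, IV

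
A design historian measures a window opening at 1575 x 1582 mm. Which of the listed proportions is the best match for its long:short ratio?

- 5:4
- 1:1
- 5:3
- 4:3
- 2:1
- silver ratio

1582/1575 ≈ 1.004. Nearest candidates are 1:1 (1.000, off by 0.004) and 5:4 (1.250, off by 0.246).

1:1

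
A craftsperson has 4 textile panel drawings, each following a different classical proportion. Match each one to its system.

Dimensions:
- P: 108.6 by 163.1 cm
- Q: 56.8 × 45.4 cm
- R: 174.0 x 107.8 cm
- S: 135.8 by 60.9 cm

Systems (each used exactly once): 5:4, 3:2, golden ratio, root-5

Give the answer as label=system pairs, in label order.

P=3:2, Q=5:4, R=golden ratio, S=root-5

Ratios: P ≈ 1.502; Q ≈ 1.251; R ≈ 1.614; S ≈ 2.230.
Targets: 5:4 ≈ 1.250; 3:2 ≈ 1.500; golden ratio ≈ 1.618; root-5 ≈ 2.236.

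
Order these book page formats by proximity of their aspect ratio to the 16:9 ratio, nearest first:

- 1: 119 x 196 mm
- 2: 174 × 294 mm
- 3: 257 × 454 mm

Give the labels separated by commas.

3, 2, 1

Ratios: 1 = 196 / 119 ≈ 1.647; 2 = 294 / 174 ≈ 1.690; 3 = 454 / 257 ≈ 1.767.
|Δ from 1.778|: 1 0.131; 2 0.088; 3 0.011.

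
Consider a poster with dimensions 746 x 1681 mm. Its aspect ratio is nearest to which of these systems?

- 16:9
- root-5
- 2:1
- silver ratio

root-5

1681/746 ≈ 2.253. Nearest candidates are root-5 (2.236, off by 0.017) and silver ratio (2.414, off by 0.161).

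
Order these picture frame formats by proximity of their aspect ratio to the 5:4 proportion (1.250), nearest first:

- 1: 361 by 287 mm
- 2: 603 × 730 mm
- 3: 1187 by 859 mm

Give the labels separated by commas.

Ratios: 1 = 361 / 287 ≈ 1.258; 2 = 730 / 603 ≈ 1.211; 3 = 1187 / 859 ≈ 1.382.
|Δ from 1.250|: 1 0.008; 2 0.039; 3 0.132.

1, 2, 3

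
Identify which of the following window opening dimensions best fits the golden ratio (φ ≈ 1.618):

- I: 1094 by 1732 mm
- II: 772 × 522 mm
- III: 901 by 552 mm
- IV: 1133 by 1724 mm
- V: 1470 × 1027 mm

III

Target golden ratio ≈ 1.618.
I: 1.583 (Δ0.035)  II: 1.479 (Δ0.139)  III: 1.632 (Δ0.014)  IV: 1.522 (Δ0.096)  V: 1.431 (Δ0.187)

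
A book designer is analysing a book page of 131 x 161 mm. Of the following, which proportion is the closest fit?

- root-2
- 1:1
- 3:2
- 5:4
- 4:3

5:4

161/131 ≈ 1.229. Nearest candidates are 5:4 (1.250, off by 0.021) and 4:3 (1.333, off by 0.104).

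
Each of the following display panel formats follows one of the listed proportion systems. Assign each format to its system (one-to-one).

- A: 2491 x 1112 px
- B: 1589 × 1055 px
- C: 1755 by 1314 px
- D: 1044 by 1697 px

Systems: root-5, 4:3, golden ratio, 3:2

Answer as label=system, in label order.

Ratios: A ≈ 2.240; B ≈ 1.506; C ≈ 1.336; D ≈ 1.625.
Targets: root-5 ≈ 2.236; 4:3 ≈ 1.333; golden ratio ≈ 1.618; 3:2 ≈ 1.500.

A=root-5, B=3:2, C=4:3, D=golden ratio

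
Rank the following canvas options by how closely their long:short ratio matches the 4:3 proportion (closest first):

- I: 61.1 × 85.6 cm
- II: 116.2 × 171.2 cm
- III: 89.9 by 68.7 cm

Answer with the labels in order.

Ratios: I = 85.6 / 61.1 ≈ 1.401; II = 171.2 / 116.2 ≈ 1.473; III = 89.9 / 68.7 ≈ 1.309.
|Δ from 1.333|: I 0.068; II 0.140; III 0.024.

III, I, II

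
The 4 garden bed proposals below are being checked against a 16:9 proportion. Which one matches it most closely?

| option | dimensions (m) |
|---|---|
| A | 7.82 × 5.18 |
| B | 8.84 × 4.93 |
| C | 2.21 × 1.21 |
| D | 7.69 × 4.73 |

B

Target 16:9 ≈ 1.778.
A: 1.510 (Δ0.268)  B: 1.793 (Δ0.015)  C: 1.826 (Δ0.048)  D: 1.626 (Δ0.152)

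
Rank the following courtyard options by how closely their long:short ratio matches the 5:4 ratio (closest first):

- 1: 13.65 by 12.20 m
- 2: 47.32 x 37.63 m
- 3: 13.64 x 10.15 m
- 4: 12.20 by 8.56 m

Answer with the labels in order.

2, 3, 1, 4

Ratios: 1 = 13.65 / 12.20 ≈ 1.119; 2 = 47.32 / 37.63 ≈ 1.258; 3 = 13.64 / 10.15 ≈ 1.344; 4 = 12.20 / 8.56 ≈ 1.425.
|Δ from 1.250|: 1 0.131; 2 0.008; 3 0.094; 4 0.175.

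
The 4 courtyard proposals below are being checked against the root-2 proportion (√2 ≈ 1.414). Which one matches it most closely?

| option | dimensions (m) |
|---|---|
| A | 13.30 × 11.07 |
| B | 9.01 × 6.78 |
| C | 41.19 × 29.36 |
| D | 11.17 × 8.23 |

Target root-2 ≈ 1.414.
A: 1.201 (Δ0.213)  B: 1.329 (Δ0.085)  C: 1.403 (Δ0.011)  D: 1.357 (Δ0.057)

C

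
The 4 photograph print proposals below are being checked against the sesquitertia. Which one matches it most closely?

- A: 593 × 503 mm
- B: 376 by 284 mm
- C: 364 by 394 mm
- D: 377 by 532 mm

Ratios (long/short): A ≈ 1.179; B ≈ 1.324; C ≈ 1.082; D ≈ 1.411.
4:3 ≈ 1.333; option B is nearest (Δ 0.009).

B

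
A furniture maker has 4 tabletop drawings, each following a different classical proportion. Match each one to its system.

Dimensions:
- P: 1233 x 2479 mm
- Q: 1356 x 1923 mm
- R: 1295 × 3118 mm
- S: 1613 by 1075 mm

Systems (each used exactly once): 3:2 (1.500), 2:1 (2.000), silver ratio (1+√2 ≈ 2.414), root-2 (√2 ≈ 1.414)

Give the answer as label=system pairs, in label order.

P = 2479/1233 ≈ 2.011 → 2:1 (2.000)
Q = 1923/1356 ≈ 1.418 → root-2 (1.414)
R = 3118/1295 ≈ 2.408 → silver ratio (2.414)
S = 1613/1075 ≈ 1.500 → 3:2 (1.500)

P=2:1, Q=root-2, R=silver ratio, S=3:2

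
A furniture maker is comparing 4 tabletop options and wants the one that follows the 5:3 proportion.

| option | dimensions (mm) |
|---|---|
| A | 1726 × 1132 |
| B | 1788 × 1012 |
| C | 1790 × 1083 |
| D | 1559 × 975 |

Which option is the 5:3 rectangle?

C

Ratios (long/short): A ≈ 1.525; B ≈ 1.767; C ≈ 1.653; D ≈ 1.599.
5:3 ≈ 1.667; option C is nearest (Δ 0.014).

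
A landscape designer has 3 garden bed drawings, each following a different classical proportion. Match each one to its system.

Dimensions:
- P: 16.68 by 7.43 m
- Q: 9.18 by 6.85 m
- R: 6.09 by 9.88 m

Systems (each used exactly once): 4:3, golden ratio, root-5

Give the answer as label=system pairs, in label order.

P=root-5, Q=4:3, R=golden ratio

P = 16.68/7.43 ≈ 2.245 → root-5 (2.236)
Q = 9.18/6.85 ≈ 1.340 → 4:3 (1.333)
R = 9.88/6.09 ≈ 1.622 → golden ratio (1.618)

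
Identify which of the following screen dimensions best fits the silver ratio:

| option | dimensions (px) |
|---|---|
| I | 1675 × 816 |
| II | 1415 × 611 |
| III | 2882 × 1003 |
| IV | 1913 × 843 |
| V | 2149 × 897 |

V

Ratios (long/short): I ≈ 2.053; II ≈ 2.316; III ≈ 2.873; IV ≈ 2.269; V ≈ 2.396.
silver ratio ≈ 2.414; option V is nearest (Δ 0.018).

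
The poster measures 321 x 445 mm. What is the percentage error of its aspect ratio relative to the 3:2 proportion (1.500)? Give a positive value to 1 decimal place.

Ratio = 445 / 321 ≈ 1.3863.
Ideal 3:2 = 1.5000. |1.3863 − 1.5000| / 1.5000 ≈ 7.58% → 7.6%.

7.6%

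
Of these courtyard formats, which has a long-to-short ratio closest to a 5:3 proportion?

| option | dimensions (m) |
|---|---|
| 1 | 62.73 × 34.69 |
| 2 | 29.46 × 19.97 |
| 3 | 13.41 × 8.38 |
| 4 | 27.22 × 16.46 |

4

Target 5:3 ≈ 1.667.
1: 1.808 (Δ0.141)  2: 1.475 (Δ0.192)  3: 1.600 (Δ0.067)  4: 1.654 (Δ0.013)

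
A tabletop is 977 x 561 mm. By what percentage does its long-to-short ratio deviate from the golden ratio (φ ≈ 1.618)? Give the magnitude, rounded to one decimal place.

Ratio = 977 / 561 ≈ 1.7415.
Ideal golden ratio ≈ 1.6180. |1.7415 − 1.6180| / 1.6180 ≈ 7.63% → 7.6%.

7.6%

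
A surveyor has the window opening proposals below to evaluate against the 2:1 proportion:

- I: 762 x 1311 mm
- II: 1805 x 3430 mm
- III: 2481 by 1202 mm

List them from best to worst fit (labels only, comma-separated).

Ratios: I = 1311 / 762 ≈ 1.720; II = 3430 / 1805 ≈ 1.900; III = 2481 / 1202 ≈ 2.064.
|Δ from 2.000|: I 0.280; II 0.100; III 0.064.

III, II, I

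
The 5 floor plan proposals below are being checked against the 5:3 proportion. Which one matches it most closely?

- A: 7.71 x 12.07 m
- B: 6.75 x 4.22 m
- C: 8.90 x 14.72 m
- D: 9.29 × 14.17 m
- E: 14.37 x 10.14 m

C

Ratios (long/short): A ≈ 1.565; B ≈ 1.600; C ≈ 1.654; D ≈ 1.525; E ≈ 1.417.
5:3 ≈ 1.667; option C is nearest (Δ 0.013).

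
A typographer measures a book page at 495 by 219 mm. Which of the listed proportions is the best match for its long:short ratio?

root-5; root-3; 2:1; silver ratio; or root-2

root-5

495/219 ≈ 2.260. Nearest candidates are root-5 (2.236, off by 0.024) and silver ratio (2.414, off by 0.154).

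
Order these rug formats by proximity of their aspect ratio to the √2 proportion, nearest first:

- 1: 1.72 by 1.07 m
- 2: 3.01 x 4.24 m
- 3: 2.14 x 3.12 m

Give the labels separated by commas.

1: 1.72/1.07 ≈ 1.607 → |1.607 − 1.414| = 0.193
2: 4.24/3.01 ≈ 1.409 → |1.409 − 1.414| = 0.005
3: 3.12/2.14 ≈ 1.458 → |1.458 − 1.414| = 0.044

2, 3, 1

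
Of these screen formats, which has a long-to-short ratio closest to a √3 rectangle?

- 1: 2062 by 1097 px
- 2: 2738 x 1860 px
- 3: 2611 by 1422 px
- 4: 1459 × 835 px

4

Ratios (long/short): 1 ≈ 1.880; 2 ≈ 1.472; 3 ≈ 1.836; 4 ≈ 1.747.
root-3 ≈ 1.732; option 4 is nearest (Δ 0.015).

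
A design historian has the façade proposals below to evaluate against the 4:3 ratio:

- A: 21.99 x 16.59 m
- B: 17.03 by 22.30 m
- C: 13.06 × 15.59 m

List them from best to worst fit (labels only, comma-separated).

A, B, C

Ratios: A = 21.99 / 16.59 ≈ 1.325; B = 22.30 / 17.03 ≈ 1.309; C = 15.59 / 13.06 ≈ 1.194.
|Δ from 1.333|: A 0.008; B 0.024; C 0.139.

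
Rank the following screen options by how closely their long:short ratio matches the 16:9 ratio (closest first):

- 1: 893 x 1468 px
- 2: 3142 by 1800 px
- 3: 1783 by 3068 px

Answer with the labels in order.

1: 1468/893 ≈ 1.644 → |1.644 − 1.778| = 0.134
2: 3142/1800 ≈ 1.746 → |1.746 − 1.778| = 0.032
3: 3068/1783 ≈ 1.721 → |1.721 − 1.778| = 0.057

2, 3, 1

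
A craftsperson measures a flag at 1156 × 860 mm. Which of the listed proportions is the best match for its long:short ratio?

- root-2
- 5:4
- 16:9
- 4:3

Ratio = 1156 / 860 ≈ 1.344.
Distances: root-2 1.414 (Δ 0.070); 5:4 1.250 (Δ 0.094); 16:9 1.778 (Δ 0.434); 4:3 1.333 (Δ 0.011).

4:3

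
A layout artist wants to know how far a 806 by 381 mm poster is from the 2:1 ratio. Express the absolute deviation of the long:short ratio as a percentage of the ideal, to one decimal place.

Ratio = 806 / 381 ≈ 2.1155.
Ideal 2:1 = 2.0000. |2.1155 − 2.0000| / 2.0000 ≈ 5.77% → 5.8%.

5.8%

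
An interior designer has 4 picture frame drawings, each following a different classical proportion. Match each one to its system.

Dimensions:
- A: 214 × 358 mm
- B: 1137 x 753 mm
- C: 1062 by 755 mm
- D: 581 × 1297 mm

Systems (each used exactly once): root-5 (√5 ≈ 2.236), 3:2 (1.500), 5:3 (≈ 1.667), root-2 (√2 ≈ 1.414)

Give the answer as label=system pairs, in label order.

Ratios: A ≈ 1.673; B ≈ 1.510; C ≈ 1.407; D ≈ 2.232.
Targets: root-5 ≈ 2.236; 3:2 ≈ 1.500; 5:3 ≈ 1.667; root-2 ≈ 1.414.

A=5:3, B=3:2, C=root-2, D=root-5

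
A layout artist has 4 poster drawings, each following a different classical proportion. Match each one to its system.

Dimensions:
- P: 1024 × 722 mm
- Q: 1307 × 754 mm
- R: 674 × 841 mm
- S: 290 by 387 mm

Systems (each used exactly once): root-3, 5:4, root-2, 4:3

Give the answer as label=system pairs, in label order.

Ratios: P ≈ 1.418; Q ≈ 1.733; R ≈ 1.248; S ≈ 1.334.
Targets: root-3 ≈ 1.732; 5:4 ≈ 1.250; root-2 ≈ 1.414; 4:3 ≈ 1.333.

P=root-2, Q=root-3, R=5:4, S=4:3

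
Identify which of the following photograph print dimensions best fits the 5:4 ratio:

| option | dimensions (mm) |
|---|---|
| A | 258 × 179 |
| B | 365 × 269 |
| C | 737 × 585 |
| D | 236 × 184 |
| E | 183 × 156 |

C

Target 5:4 ≈ 1.250.
A: 1.441 (Δ0.191)  B: 1.357 (Δ0.107)  C: 1.260 (Δ0.010)  D: 1.283 (Δ0.033)  E: 1.173 (Δ0.077)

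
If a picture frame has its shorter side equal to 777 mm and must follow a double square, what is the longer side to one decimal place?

1554.0 mm

2:1 = 2.00000.
Longer side = 777 × 2.00000 ≈ 1554.000 → 1554.0 mm.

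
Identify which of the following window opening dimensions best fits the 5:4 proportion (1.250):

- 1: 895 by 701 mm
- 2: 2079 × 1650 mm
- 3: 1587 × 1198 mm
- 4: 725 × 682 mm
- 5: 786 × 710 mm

Ratios (long/short): 1 ≈ 1.277; 2 ≈ 1.260; 3 ≈ 1.325; 4 ≈ 1.063; 5 ≈ 1.107.
5:4 ≈ 1.250; option 2 is nearest (Δ 0.010).

2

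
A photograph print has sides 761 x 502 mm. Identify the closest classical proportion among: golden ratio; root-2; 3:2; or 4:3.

3:2

761/502 ≈ 1.516. Nearest candidates are 3:2 (1.500, off by 0.016) and root-2 (1.414, off by 0.102).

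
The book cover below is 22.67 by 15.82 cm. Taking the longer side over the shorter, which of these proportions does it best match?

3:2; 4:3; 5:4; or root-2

root-2

Ratio = 22.67 / 15.82 ≈ 1.433.
Distances: 3:2 1.500 (Δ 0.067); 4:3 1.333 (Δ 0.100); 5:4 1.250 (Δ 0.183); root-2 1.414 (Δ 0.019).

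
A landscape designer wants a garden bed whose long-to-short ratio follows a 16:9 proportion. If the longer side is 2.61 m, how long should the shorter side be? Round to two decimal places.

1.47 m

16:9 ≈ 1.77778.
Shorter side = 2.61 ÷ 1.77778 ≈ 1.4681 → 1.47 m.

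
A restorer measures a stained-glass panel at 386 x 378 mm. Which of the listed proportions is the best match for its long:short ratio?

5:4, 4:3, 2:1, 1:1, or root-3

Ratio = 386 / 378 ≈ 1.021.
Distances: 5:4 1.250 (Δ 0.229); 4:3 1.333 (Δ 0.312); 2:1 2.000 (Δ 0.979); 1:1 1.000 (Δ 0.021); root-3 1.732 (Δ 0.711).

1:1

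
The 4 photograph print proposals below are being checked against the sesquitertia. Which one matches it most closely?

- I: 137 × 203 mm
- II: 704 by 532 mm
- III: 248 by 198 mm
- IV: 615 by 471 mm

II

Target 4:3 ≈ 1.333.
I: 1.482 (Δ0.149)  II: 1.323 (Δ0.010)  III: 1.253 (Δ0.080)  IV: 1.306 (Δ0.027)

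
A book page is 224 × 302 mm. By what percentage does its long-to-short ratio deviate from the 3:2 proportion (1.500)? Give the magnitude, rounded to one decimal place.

10.1%

Ratio = 302 / 224 ≈ 1.3482.
Ideal 3:2 = 1.5000. |1.3482 − 1.5000| / 1.5000 ≈ 10.12% → 10.1%.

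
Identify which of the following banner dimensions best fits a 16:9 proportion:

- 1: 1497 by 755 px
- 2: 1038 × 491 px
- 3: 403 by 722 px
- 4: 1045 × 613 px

3

Target 16:9 ≈ 1.778.
1: 1.983 (Δ0.205)  2: 2.114 (Δ0.336)  3: 1.792 (Δ0.014)  4: 1.705 (Δ0.073)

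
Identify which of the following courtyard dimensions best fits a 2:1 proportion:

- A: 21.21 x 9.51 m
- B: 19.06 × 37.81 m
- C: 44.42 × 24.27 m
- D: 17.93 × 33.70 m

Target 2:1 ≈ 2.000.
A: 2.230 (Δ0.230)  B: 1.984 (Δ0.016)  C: 1.830 (Δ0.170)  D: 1.880 (Δ0.120)

B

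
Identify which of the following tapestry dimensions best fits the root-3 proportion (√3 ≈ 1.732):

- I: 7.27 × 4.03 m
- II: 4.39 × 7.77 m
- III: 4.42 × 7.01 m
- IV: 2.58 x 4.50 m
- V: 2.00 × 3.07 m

IV

Ratios (long/short): I ≈ 1.804; II ≈ 1.770; III ≈ 1.586; IV ≈ 1.744; V ≈ 1.535.
root-3 ≈ 1.732; option IV is nearest (Δ 0.012).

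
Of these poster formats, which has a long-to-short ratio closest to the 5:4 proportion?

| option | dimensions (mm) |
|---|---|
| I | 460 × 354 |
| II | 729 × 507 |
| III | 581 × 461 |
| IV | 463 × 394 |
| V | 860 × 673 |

III

Target 5:4 ≈ 1.250.
I: 1.299 (Δ0.049)  II: 1.438 (Δ0.188)  III: 1.260 (Δ0.010)  IV: 1.175 (Δ0.075)  V: 1.278 (Δ0.028)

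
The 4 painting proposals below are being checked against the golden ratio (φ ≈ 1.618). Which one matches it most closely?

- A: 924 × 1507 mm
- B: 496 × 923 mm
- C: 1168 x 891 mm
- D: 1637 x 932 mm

Ratios (long/short): A ≈ 1.631; B ≈ 1.861; C ≈ 1.311; D ≈ 1.756.
golden ratio ≈ 1.618; option A is nearest (Δ 0.013).

A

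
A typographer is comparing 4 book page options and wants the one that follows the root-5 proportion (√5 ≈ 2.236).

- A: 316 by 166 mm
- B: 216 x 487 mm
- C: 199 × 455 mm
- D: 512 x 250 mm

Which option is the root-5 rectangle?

B

Target root-5 ≈ 2.236.
A: 1.904 (Δ0.332)  B: 2.255 (Δ0.019)  C: 2.286 (Δ0.050)  D: 2.048 (Δ0.188)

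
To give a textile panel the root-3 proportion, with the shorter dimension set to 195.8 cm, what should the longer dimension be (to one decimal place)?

root-3 ≈ 1.73205.
Longer side = 195.8 × 1.73205 ≈ 339.135 → 339.1 cm.

339.1 cm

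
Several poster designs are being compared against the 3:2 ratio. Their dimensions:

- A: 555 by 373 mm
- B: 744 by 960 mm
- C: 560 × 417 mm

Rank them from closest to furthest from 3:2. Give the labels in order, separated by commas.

Ratios: A = 555 / 373 ≈ 1.488; B = 960 / 744 ≈ 1.290; C = 560 / 417 ≈ 1.343.
|Δ from 1.500|: A 0.012; B 0.210; C 0.157.

A, C, B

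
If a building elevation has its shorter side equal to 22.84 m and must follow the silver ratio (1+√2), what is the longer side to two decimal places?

silver ratio ≈ 2.41421.
Longer side = 22.84 × 2.41421 ≈ 55.1406 → 55.14 m.

55.14 m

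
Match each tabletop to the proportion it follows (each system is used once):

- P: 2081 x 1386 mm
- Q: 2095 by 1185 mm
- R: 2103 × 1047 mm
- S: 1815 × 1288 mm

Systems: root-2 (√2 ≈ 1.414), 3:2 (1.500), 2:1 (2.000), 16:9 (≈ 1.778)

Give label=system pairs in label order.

P=3:2, Q=16:9, R=2:1, S=root-2

P = 2081/1386 ≈ 1.501 → 3:2 (1.500)
Q = 2095/1185 ≈ 1.768 → 16:9 (1.778)
R = 2103/1047 ≈ 2.009 → 2:1 (2.000)
S = 1815/1288 ≈ 1.409 → root-2 (1.414)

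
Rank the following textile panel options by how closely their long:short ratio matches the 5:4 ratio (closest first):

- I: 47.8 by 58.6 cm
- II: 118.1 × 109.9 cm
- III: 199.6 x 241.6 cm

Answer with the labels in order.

I, III, II

Ratios: I = 58.6 / 47.8 ≈ 1.226; II = 118.1 / 109.9 ≈ 1.075; III = 241.6 / 199.6 ≈ 1.210.
|Δ from 1.250|: I 0.024; II 0.175; III 0.040.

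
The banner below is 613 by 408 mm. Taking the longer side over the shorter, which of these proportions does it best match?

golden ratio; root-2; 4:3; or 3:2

613/408 ≈ 1.502. Nearest candidates are 3:2 (1.500, off by 0.002) and root-2 (1.414, off by 0.088).

3:2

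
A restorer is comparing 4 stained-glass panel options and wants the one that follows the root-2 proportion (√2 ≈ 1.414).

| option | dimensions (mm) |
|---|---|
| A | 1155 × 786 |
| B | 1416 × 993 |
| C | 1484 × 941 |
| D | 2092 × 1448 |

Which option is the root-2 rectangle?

Ratios (long/short): A ≈ 1.469; B ≈ 1.426; C ≈ 1.577; D ≈ 1.445.
root-2 ≈ 1.414; option B is nearest (Δ 0.012).

B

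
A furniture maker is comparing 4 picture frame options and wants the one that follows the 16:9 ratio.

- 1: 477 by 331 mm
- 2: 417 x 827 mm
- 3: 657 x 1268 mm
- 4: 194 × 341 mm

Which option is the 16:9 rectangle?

Ratios (long/short): 1 ≈ 1.441; 2 ≈ 1.983; 3 ≈ 1.930; 4 ≈ 1.758.
16:9 ≈ 1.778; option 4 is nearest (Δ 0.020).

4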